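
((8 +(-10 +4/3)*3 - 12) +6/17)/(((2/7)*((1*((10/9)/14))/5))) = -111132/17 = -6537.18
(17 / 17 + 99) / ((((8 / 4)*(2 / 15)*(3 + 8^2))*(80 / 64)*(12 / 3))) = 75 / 67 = 1.12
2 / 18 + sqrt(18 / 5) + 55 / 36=3.54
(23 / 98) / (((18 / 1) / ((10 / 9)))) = 115 / 7938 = 0.01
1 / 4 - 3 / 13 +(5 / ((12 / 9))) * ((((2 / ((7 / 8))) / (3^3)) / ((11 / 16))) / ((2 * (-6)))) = -2081 / 108108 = -0.02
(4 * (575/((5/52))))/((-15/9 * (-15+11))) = 3588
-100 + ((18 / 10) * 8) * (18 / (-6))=-716 / 5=-143.20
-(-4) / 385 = 4 / 385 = 0.01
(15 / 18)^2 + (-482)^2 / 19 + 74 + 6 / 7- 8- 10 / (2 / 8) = 58677565 / 4788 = 12255.13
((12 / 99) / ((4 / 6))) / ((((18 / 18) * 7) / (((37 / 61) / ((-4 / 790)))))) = -14615 / 4697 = -3.11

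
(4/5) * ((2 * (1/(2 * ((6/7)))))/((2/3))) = 1.40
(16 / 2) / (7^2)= 8 / 49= 0.16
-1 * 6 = -6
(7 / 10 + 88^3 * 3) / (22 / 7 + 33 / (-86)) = 6153694267 / 8305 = 740962.58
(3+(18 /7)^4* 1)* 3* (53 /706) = 17836461 /1695106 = 10.52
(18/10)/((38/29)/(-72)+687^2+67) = 9396/2464027825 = 0.00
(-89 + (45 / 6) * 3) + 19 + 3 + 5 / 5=-43.50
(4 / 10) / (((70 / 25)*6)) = 1 / 42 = 0.02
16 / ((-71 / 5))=-80 / 71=-1.13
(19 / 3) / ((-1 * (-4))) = 19 / 12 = 1.58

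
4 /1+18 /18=5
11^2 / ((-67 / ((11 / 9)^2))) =-14641 / 5427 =-2.70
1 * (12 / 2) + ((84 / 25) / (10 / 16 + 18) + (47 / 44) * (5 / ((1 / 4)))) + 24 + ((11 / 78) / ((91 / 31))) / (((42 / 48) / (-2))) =51.43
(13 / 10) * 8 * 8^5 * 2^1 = 3407872 / 5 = 681574.40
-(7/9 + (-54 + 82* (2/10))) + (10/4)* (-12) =307/45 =6.82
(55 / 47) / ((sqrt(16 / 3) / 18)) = 495 * sqrt(3) / 94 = 9.12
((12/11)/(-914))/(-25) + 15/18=628411/754050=0.83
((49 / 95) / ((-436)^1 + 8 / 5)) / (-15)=49 / 619020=0.00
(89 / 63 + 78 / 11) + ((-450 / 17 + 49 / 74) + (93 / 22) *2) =-7715615 / 871794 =-8.85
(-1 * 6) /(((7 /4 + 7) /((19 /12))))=-38 /35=-1.09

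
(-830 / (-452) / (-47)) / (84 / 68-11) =85 / 21244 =0.00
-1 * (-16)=16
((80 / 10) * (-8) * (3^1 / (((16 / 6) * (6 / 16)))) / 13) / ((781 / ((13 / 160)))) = -6 / 3905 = -0.00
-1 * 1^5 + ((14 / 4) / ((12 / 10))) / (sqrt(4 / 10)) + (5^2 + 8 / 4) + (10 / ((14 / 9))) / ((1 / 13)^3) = 14154.18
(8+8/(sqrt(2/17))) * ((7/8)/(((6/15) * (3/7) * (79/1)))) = 245/474+245 * sqrt(34)/948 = 2.02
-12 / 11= -1.09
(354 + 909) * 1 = 1263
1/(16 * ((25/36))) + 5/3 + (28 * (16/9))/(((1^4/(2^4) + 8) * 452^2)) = 2604269581/1482480900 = 1.76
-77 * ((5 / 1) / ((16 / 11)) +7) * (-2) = 12859 / 8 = 1607.38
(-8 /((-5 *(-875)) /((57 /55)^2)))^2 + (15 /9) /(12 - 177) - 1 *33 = -52035074974430924 /1576338134765625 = -33.01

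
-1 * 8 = -8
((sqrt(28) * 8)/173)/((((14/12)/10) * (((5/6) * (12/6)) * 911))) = 576 * sqrt(7)/1103221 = 0.00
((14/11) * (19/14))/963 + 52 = 550855/10593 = 52.00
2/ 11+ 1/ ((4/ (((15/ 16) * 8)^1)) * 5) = 49/ 88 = 0.56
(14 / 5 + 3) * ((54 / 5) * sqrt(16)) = 6264 / 25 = 250.56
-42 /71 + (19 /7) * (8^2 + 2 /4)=173433 /994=174.48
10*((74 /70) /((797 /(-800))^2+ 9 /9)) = 47360000 /8926463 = 5.31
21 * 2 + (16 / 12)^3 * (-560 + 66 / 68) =-588946 / 459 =-1283.11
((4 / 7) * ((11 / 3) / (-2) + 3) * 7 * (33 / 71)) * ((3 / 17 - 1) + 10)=19.90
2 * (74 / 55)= 148 / 55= 2.69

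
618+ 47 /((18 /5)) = 11359 /18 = 631.06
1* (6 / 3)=2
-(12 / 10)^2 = -1.44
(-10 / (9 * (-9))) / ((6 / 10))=50 / 243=0.21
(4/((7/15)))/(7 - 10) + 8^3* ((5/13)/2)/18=2140/819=2.61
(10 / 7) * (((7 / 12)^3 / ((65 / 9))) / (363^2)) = 49 / 164447712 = 0.00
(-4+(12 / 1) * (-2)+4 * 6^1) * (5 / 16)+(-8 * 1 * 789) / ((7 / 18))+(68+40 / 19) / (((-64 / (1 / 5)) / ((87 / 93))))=-5354065819 / 329840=-16232.31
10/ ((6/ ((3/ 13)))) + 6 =6.38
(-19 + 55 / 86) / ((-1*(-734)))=-1579 / 63124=-0.03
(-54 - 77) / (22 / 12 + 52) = -786 / 323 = -2.43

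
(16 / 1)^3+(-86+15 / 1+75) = 4100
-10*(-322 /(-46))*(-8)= 560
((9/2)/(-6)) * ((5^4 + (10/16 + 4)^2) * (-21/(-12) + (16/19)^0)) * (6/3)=-1365177/512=-2666.36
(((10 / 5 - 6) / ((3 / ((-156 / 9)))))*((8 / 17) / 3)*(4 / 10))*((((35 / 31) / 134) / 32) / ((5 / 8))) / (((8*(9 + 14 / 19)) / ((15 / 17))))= 6916 / 999421245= 0.00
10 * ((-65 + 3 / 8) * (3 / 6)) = -2585 / 8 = -323.12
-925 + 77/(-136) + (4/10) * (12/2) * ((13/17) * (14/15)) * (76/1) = -2704301/3400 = -795.38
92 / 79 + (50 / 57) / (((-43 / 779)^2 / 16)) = 2019055124 / 438213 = 4607.47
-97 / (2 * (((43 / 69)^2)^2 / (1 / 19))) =-2198710737 / 129914438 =-16.92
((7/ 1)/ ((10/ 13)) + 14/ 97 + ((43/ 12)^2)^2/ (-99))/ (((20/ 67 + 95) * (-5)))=-505575116353/ 31785776352000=-0.02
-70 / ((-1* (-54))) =-35 / 27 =-1.30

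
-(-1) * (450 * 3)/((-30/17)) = -765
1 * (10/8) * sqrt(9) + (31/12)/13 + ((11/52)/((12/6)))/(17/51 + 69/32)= 37202/9321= 3.99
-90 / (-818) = 45 / 409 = 0.11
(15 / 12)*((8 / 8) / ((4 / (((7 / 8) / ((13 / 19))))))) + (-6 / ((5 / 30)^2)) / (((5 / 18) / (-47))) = 304076029 / 8320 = 36547.60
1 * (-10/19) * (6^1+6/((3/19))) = -440/19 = -23.16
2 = 2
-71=-71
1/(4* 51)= 1/204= 0.00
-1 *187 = -187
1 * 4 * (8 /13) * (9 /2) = 144 /13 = 11.08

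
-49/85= -0.58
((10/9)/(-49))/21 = -10/9261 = -0.00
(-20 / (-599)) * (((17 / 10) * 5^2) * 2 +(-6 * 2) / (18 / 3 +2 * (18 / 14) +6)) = 28620 / 10183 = 2.81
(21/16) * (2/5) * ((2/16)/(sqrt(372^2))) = 7/39680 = 0.00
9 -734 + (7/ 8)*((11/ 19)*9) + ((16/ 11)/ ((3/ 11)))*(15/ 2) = -103427/ 152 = -680.44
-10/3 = -3.33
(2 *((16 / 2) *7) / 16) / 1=7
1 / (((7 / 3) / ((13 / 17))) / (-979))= -38181 / 119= -320.85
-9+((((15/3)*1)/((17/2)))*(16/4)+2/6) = -322/51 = -6.31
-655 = -655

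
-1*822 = -822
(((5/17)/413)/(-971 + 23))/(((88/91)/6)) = -65/13945712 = -0.00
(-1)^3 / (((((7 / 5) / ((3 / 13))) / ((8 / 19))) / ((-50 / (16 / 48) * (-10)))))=-180000 / 1729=-104.11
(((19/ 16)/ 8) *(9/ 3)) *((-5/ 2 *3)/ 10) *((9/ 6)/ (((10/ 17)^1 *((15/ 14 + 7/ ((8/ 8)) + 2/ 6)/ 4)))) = -183141/ 451840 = -0.41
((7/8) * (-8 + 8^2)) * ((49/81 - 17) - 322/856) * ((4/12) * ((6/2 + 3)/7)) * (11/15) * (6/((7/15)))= -6395675/2889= -2213.80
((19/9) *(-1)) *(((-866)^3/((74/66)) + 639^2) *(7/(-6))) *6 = -949492971301/111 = -8553990732.44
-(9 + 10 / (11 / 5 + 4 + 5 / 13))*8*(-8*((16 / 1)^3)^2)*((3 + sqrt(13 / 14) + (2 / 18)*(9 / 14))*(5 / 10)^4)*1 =37765513216*sqrt(182) / 749 + 1623917068288 / 749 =2848333372.53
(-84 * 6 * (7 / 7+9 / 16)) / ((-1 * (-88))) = -1575 / 176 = -8.95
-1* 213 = -213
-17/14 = -1.21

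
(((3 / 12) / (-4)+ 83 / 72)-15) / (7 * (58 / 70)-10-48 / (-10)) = -10015 / 432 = -23.18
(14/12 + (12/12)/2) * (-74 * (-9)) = 1110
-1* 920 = -920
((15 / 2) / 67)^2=225 / 17956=0.01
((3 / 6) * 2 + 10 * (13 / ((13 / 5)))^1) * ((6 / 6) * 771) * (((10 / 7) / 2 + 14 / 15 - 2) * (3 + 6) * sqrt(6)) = -4364631 * sqrt(6) / 35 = -305460.54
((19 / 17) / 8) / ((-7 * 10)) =-19 / 9520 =-0.00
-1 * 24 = -24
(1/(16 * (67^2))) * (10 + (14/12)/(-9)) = 533/3878496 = 0.00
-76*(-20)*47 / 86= 35720 / 43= 830.70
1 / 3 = 0.33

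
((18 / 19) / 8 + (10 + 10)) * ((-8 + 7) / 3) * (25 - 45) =7645 / 57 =134.12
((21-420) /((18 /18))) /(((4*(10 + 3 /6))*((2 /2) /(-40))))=380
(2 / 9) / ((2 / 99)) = 11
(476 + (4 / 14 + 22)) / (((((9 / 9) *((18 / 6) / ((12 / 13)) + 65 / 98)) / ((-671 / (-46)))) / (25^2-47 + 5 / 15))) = 56849481920 / 52923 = 1074192.35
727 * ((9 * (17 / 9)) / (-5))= -12359 / 5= -2471.80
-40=-40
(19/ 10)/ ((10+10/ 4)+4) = 19/ 165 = 0.12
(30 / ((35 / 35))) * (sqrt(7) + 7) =30 * sqrt(7) + 210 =289.37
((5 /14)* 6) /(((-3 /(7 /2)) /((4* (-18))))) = 180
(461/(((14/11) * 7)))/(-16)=-5071/1568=-3.23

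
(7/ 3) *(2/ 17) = 14/ 51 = 0.27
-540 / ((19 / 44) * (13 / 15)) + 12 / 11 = -3917436 / 2717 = -1441.82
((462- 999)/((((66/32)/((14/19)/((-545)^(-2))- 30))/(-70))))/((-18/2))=-75777430400/171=-443142867.84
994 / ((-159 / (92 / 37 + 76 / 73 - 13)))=25431490 / 429459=59.22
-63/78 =-21/26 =-0.81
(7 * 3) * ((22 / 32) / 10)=231 / 160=1.44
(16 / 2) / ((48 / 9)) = 1.50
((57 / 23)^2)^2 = 10556001 / 279841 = 37.72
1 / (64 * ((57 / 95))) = 5 / 192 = 0.03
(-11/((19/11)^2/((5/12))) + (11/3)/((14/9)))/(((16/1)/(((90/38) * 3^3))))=10081665/3072832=3.28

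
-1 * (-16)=16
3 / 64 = 0.05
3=3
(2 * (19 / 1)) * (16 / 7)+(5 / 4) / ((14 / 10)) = 351 / 4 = 87.75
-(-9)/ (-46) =-9/ 46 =-0.20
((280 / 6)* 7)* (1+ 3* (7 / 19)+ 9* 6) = 1044680 / 57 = 18327.72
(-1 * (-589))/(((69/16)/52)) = 490048/69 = 7102.14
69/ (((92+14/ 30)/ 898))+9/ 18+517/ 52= 49083501/ 72124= 680.54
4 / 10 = 2 / 5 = 0.40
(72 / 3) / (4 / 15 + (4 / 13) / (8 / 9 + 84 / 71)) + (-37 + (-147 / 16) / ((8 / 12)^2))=0.14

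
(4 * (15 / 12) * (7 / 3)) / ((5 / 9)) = 21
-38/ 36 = -19/ 18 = -1.06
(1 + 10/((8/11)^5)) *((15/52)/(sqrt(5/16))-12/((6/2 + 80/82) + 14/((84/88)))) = -303184791/9392128 + 189609 *sqrt(5)/16384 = -6.40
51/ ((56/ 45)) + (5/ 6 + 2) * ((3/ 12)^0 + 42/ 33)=87635/ 1848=47.42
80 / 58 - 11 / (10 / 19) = -5661 / 290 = -19.52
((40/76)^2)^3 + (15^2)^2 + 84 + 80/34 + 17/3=50717.04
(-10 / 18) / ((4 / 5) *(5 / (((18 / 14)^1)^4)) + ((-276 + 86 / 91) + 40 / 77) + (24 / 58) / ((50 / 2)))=2645267625 / 1300146923618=0.00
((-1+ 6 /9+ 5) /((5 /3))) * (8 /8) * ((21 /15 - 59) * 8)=-32256 /25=-1290.24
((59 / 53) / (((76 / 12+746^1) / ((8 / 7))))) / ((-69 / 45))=-21240 / 19258981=-0.00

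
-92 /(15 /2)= -12.27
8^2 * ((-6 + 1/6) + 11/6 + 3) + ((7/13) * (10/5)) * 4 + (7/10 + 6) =-6889/130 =-52.99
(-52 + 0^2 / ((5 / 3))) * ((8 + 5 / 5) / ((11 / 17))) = -7956 / 11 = -723.27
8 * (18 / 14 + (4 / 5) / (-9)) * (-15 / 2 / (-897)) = 116 / 1449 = 0.08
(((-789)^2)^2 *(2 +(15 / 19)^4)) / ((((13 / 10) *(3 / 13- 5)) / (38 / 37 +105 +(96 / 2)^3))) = -2470317083248003188868845 / 149478187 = -16526271376625695.82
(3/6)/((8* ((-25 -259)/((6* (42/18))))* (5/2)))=-7/5680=-0.00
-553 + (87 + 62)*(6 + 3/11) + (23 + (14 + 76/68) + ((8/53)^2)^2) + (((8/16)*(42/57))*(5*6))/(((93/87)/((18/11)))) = 379505017905114/869081248783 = 436.67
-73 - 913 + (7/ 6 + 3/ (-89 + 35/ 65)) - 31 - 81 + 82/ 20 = -1092.77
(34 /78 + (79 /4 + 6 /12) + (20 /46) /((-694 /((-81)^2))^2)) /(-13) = -25725097579 /5616357396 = -4.58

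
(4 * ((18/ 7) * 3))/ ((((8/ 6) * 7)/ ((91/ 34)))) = 1053/ 119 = 8.85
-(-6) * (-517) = -3102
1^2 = 1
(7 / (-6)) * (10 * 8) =-93.33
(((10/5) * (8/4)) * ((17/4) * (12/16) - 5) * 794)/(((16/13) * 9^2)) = -149669/2592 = -57.74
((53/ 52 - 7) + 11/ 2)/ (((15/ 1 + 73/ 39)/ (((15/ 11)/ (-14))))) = 1125/ 405328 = 0.00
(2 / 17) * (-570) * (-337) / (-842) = -192090 / 7157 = -26.84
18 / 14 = 9 / 7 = 1.29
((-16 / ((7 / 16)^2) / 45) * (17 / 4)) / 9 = -17408 / 19845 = -0.88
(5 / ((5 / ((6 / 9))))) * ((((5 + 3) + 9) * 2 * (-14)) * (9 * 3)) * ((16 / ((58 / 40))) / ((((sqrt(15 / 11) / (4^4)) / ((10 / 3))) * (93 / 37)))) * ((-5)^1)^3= 721387520000 * sqrt(165) / 2697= 3435814042.92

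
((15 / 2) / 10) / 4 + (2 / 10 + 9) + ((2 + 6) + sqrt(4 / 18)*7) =7*sqrt(2) / 3 + 1391 / 80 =20.69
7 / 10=0.70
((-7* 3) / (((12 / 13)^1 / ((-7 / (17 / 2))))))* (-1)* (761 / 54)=-484757 / 1836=-264.03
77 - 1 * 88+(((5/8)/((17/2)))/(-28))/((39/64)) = -11.00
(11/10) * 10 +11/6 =77/6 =12.83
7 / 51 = 0.14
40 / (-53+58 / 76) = -304 / 397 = -0.77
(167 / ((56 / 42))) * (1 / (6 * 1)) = 167 / 8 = 20.88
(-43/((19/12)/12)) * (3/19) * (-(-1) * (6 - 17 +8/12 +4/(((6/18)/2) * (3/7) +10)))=8674992/16967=511.29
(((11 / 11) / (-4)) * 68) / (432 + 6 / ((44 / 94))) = -187 / 4893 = -0.04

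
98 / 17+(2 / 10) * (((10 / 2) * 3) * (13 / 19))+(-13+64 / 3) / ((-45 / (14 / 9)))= 590965 / 78489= 7.53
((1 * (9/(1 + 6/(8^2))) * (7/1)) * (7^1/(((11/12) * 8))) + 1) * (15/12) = 3079/44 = 69.98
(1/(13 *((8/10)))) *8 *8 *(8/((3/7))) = 4480/39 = 114.87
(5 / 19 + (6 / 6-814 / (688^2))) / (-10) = -0.13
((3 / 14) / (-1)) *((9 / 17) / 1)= -27 / 238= -0.11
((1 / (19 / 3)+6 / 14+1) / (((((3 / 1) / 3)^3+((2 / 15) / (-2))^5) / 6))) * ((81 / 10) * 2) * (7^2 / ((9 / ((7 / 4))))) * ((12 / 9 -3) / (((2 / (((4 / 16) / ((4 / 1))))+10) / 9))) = -4326159375 / 8244632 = -524.72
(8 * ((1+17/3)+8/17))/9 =2912/459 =6.34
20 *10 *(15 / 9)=1000 / 3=333.33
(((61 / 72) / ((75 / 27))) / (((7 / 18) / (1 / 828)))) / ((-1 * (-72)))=61 / 4636800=0.00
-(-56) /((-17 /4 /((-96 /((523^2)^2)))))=21504 /1271907935297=0.00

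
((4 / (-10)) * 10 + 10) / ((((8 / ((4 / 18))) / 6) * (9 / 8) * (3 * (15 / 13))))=104 / 405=0.26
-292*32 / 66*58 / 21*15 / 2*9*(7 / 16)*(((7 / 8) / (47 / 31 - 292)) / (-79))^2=-299062239 / 17814116180080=-0.00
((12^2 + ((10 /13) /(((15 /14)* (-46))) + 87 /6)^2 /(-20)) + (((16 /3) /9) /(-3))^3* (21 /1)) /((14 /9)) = 33789637228601 /394168293792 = 85.72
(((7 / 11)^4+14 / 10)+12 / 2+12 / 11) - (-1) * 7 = 1146017 / 73205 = 15.65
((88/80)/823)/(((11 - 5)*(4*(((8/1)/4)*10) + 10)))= 11/4444200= 0.00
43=43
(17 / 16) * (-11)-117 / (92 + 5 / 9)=-172619 / 13328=-12.95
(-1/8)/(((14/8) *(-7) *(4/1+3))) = 1/686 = 0.00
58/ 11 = 5.27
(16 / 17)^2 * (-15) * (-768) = 2949120 / 289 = 10204.57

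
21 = 21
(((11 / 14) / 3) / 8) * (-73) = -803 / 336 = -2.39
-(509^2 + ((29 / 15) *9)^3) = -33043628 / 125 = -264349.02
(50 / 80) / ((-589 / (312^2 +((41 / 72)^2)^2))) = -13080057321125 / 126629609472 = -103.29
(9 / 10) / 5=9 / 50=0.18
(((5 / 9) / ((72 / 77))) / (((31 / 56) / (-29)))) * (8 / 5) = -125048 / 2511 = -49.80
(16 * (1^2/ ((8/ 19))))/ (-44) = -19/ 22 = -0.86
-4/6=-2/3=-0.67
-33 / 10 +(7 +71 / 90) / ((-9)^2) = -11678 / 3645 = -3.20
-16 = -16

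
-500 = -500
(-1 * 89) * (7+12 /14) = -4895 /7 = -699.29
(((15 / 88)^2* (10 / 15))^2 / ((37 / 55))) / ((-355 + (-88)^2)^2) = 3125 / 305920485522432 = 0.00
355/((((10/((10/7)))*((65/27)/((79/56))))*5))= 151443/25480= 5.94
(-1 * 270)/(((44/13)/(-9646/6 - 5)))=1415115/11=128646.82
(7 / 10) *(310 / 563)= 217 / 563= 0.39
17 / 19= 0.89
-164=-164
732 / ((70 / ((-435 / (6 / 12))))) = -63684 / 7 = -9097.71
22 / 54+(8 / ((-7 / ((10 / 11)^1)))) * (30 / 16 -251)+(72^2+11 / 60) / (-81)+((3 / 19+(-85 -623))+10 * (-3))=-3858024853 / 7110180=-542.61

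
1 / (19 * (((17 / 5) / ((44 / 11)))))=20 / 323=0.06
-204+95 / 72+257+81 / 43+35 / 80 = 350719 / 6192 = 56.64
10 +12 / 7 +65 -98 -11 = -226 / 7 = -32.29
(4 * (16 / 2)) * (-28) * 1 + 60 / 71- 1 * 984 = -133420 / 71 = -1879.15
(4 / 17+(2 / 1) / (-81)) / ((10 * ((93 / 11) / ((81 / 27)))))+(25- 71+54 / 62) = -1926104 / 42687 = -45.12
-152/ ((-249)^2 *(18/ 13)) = -988/ 558009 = -0.00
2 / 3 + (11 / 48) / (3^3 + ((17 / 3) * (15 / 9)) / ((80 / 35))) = 9065 / 13449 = 0.67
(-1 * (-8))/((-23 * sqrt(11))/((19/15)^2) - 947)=-493655948/58289229407 + 7472700 * sqrt(11)/58289229407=-0.01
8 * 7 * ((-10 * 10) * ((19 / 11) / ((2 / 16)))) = -851200 / 11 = -77381.82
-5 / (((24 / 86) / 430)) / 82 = -46225 / 492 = -93.95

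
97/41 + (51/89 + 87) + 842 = 3400645/3649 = 931.94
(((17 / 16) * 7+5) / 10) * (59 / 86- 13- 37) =-61.33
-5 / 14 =-0.36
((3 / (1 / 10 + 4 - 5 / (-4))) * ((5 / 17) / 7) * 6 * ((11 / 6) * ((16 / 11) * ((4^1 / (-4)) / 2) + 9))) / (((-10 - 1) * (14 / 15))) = -29250 / 140063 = -0.21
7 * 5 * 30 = 1050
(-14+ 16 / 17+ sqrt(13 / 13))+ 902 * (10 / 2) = 4497.94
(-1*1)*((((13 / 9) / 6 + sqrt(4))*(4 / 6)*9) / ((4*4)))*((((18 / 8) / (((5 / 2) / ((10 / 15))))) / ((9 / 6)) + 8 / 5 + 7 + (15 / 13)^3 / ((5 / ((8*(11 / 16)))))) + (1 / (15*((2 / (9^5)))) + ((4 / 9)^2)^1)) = -213087195563 / 128129040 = -1663.07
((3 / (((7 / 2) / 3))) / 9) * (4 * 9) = 72 / 7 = 10.29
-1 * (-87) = 87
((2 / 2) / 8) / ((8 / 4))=1 / 16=0.06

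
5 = 5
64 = 64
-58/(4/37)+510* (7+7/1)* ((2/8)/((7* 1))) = -563/2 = -281.50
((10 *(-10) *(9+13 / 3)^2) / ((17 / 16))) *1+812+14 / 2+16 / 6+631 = -2337742 / 153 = -15279.36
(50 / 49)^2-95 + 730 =1527135 / 2401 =636.04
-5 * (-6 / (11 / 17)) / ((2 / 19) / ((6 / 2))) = 14535 / 11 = 1321.36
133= 133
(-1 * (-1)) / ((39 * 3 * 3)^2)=1 / 123201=0.00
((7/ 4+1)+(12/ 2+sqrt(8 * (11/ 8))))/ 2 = sqrt(11)/ 2+35/ 8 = 6.03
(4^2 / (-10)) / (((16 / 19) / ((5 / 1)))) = -19 / 2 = -9.50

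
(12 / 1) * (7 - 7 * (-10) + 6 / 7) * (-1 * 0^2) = 0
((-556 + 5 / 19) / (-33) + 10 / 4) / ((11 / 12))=48506 / 2299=21.10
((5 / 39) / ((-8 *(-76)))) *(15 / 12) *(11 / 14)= 275 / 1327872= 0.00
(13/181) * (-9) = -117/181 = -0.65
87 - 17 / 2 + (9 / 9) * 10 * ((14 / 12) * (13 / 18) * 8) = 7879 / 54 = 145.91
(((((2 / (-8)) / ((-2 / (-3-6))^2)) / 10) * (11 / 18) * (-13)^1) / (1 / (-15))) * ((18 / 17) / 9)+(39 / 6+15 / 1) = 7835 / 544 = 14.40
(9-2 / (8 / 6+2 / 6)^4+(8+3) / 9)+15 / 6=140209 / 11250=12.46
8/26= 4/13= 0.31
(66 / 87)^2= 484 / 841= 0.58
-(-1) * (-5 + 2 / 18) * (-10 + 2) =352 / 9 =39.11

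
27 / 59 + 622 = 36725 / 59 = 622.46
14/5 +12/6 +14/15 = 86/15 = 5.73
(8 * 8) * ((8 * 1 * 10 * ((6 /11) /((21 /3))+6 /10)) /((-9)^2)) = 29696 /693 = 42.85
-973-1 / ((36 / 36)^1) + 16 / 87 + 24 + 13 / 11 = -907843 / 957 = -948.63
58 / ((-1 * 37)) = -58 / 37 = -1.57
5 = 5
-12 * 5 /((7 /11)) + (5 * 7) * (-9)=-2865 /7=-409.29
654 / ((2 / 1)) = 327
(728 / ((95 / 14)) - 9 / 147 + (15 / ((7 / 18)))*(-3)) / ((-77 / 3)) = 118581 / 358435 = 0.33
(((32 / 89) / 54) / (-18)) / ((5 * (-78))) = 4 / 4217265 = 0.00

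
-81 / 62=-1.31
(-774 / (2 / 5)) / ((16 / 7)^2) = -94815 / 256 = -370.37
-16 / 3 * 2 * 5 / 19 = -160 / 57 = -2.81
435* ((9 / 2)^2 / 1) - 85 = 34895 / 4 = 8723.75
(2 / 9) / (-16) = -1 / 72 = -0.01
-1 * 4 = -4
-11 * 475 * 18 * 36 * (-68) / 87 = 76744800 / 29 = 2646372.41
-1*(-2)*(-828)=-1656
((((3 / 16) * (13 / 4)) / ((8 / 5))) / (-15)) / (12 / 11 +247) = -143 / 1397248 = -0.00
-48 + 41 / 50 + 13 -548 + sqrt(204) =-29109 / 50 + 2 * sqrt(51) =-567.90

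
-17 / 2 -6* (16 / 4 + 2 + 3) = -125 / 2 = -62.50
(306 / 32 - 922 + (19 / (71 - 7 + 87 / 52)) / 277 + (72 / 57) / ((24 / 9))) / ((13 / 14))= -1835773981881 / 1869207080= -982.11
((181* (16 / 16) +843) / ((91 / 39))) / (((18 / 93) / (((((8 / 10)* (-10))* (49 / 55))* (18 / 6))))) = -2666496 / 55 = -48481.75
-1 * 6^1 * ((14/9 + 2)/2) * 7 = -224/3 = -74.67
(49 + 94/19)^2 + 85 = 1081310/361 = 2995.32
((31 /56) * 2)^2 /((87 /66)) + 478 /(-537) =242723 /6104616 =0.04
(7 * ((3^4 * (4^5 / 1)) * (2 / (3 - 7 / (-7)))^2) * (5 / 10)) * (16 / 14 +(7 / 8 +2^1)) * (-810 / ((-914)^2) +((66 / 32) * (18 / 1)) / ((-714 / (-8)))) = 3007541404800 / 24853031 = 121013.06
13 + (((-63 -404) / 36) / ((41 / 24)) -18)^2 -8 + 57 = 717.03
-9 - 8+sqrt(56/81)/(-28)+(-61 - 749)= -827 - sqrt(14)/126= -827.03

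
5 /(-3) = -5 /3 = -1.67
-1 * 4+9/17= -59/17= -3.47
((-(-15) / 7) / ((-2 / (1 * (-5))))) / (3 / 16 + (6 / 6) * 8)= 600 / 917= 0.65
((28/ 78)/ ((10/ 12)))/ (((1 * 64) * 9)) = 7/ 9360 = 0.00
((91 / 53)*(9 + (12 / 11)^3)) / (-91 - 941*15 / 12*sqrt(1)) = -4989348 / 357582467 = -0.01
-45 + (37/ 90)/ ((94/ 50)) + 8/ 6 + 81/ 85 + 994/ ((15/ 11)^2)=58972919/ 119850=492.06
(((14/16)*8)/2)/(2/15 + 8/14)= 735/148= 4.97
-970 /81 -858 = -70468 /81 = -869.98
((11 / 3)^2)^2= 14641 / 81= 180.75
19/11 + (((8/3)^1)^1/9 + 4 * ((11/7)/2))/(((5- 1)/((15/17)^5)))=478228837/218657978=2.19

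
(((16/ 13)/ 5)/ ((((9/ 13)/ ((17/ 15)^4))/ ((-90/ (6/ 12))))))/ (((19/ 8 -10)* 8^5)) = 83521/ 197640000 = 0.00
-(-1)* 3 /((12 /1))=1 /4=0.25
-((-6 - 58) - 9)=73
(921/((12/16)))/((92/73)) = 22411/23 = 974.39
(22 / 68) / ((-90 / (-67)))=737 / 3060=0.24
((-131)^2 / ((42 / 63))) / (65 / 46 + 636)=1184109 / 29321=40.38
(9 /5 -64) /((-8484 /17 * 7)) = 5287 /296940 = 0.02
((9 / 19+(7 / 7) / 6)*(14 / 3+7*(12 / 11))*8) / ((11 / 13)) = 1541176 / 20691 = 74.49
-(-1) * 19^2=361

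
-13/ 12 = -1.08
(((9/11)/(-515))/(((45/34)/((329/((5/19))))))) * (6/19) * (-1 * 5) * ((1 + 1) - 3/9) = 22372/5665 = 3.95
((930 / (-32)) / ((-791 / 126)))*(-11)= -46035 / 904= -50.92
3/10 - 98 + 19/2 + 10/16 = -3503/40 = -87.58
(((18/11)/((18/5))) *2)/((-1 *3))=-10/33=-0.30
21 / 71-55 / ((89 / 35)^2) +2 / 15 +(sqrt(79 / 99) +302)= 294.82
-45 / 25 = -9 / 5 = -1.80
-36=-36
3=3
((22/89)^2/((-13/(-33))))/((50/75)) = 23958/102973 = 0.23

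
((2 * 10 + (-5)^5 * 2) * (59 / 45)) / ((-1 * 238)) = 5251 / 153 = 34.32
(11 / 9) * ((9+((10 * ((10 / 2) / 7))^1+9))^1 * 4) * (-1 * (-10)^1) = 77440 / 63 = 1229.21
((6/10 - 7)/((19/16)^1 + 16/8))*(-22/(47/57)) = 214016/3995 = 53.57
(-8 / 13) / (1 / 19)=-152 / 13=-11.69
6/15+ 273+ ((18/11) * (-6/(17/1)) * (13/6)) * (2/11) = 2809579/10285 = 273.17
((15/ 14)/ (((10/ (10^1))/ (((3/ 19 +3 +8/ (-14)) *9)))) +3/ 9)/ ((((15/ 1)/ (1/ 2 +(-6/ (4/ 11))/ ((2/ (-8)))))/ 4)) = 141182/ 315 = 448.20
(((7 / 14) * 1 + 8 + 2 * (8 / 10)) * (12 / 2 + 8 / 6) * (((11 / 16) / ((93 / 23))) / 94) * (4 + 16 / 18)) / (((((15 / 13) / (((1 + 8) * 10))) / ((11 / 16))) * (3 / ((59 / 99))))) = 2371497271 / 339888960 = 6.98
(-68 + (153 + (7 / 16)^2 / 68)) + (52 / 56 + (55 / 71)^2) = 53154210855 / 614276096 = 86.53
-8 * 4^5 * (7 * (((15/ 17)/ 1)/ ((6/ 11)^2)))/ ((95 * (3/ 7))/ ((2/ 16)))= -1517824/ 2907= -522.13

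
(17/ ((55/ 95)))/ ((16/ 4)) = 323/ 44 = 7.34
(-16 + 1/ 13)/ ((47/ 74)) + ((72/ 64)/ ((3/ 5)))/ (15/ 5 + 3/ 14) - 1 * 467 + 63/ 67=-240978145/ 491244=-490.55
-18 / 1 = -18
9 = 9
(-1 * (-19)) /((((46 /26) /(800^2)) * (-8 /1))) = -19760000 /23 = -859130.43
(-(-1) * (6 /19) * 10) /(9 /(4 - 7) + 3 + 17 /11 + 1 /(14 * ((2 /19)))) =3696 /2603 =1.42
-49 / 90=-0.54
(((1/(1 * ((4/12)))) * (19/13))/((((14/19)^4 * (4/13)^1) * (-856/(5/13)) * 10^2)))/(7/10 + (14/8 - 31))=7428297/976394578432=0.00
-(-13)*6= 78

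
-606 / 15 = -202 / 5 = -40.40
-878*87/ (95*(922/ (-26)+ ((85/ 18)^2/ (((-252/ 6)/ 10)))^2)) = 45971188387488/ 415769651845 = 110.57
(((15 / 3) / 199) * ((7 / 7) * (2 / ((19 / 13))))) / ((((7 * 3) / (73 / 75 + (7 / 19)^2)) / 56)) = 6245824 / 61422345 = 0.10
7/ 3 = 2.33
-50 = -50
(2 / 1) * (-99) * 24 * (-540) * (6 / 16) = 962280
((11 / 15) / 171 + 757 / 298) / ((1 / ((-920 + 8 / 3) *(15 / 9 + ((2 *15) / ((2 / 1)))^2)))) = -363976338688 / 687933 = -529086.90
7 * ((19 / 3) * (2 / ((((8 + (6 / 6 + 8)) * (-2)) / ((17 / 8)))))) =-133 / 24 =-5.54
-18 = -18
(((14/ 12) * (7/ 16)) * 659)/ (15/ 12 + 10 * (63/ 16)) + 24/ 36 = 8.95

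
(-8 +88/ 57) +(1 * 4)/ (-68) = -6313/ 969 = -6.51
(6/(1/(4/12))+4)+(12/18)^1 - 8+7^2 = 143/3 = 47.67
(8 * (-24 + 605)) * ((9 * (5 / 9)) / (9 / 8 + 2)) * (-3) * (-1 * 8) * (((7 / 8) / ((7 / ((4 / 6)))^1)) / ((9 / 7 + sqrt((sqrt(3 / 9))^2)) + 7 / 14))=15617280 / 1679-14576128 * sqrt(3) / 8395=6294.20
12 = 12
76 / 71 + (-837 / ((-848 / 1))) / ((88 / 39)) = 1.51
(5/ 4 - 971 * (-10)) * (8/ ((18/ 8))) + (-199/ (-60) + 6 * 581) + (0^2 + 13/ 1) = 6845617/ 180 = 38031.21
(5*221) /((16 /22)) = 12155 /8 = 1519.38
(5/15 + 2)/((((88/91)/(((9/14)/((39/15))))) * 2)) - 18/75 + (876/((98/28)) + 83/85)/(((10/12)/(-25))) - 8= -7901969353/1047200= -7545.81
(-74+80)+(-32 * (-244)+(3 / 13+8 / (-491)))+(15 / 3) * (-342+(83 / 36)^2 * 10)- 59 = 26103431567 / 4136184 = 6310.99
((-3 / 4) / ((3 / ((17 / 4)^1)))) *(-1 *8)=8.50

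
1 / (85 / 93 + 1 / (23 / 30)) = 0.45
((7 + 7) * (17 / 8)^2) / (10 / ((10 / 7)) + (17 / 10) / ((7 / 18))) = 70805 / 12736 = 5.56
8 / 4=2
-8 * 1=-8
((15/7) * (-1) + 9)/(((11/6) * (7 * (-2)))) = -144/539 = -0.27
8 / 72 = 1 / 9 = 0.11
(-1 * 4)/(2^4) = -1/4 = -0.25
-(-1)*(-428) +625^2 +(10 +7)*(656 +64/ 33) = 13245605/ 33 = 401381.97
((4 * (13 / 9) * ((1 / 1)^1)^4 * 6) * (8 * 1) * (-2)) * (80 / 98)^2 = -2662400 / 7203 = -369.62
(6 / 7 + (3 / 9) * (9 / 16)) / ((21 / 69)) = 2691 / 784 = 3.43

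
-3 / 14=-0.21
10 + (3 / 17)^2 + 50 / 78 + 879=889.67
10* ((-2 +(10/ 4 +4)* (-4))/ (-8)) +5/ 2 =75/ 2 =37.50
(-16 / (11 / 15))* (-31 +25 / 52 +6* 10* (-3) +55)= 485220 / 143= 3393.15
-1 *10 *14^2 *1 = -1960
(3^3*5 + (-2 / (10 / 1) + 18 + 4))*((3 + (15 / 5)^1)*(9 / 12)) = 3528 / 5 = 705.60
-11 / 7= -1.57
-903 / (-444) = 301 / 148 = 2.03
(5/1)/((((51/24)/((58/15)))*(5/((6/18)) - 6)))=464/459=1.01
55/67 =0.82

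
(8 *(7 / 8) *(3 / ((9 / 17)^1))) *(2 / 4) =119 / 6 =19.83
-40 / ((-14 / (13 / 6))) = 130 / 21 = 6.19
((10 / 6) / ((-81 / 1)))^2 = 25 / 59049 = 0.00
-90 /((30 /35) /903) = -94815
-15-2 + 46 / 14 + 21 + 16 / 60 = 793 / 105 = 7.55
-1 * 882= -882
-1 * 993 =-993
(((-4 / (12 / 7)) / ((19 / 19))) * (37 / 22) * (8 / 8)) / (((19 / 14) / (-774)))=467754 / 209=2238.06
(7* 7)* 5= 245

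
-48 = -48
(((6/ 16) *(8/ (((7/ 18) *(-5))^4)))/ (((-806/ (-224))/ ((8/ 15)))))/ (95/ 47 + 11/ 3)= 947303424/ 173218215625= 0.01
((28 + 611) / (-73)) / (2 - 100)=639 / 7154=0.09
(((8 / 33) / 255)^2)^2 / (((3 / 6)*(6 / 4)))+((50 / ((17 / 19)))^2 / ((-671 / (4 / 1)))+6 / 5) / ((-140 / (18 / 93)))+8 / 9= 181795056261547937833 / 199125695098493769375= 0.91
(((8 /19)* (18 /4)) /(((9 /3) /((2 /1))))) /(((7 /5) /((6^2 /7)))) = 4320 /931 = 4.64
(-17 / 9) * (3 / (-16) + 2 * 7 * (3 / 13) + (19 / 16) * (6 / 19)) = -1343 / 208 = -6.46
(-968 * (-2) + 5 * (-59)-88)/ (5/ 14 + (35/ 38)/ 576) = 237944448/ 54965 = 4329.02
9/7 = 1.29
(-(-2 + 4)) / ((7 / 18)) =-36 / 7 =-5.14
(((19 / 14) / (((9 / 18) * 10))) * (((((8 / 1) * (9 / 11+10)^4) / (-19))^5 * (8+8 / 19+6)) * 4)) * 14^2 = -19576544700067164410468.13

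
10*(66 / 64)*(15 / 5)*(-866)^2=92807055 / 4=23201763.75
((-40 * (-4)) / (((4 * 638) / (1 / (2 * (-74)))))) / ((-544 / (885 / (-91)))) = -4425 / 584295712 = -0.00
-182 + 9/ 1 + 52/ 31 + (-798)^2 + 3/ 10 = 197356223/ 310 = 636632.98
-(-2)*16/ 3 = 32/ 3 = 10.67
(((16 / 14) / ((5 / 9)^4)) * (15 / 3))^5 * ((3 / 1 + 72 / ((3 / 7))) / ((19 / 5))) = 3585441435861396986560512 / 102581787109375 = 34952027420.21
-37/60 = -0.62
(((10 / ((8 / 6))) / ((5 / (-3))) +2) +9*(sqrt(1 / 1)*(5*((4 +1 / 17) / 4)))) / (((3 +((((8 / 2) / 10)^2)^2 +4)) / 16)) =7337500 / 74647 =98.30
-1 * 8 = -8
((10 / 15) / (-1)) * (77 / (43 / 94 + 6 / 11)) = -159236 / 3111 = -51.18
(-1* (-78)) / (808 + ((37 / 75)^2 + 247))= 219375 / 2967872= 0.07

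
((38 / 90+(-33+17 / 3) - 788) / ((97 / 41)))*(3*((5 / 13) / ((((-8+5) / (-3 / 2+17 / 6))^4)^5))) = -1653127826989121536 / 45992448431612361654183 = -0.00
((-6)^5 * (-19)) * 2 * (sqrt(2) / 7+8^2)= 295488 * sqrt(2) / 7+18911232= 18970929.59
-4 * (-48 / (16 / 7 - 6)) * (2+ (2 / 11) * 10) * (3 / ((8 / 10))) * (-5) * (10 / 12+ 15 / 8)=110250 / 11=10022.73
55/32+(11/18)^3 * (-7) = 2827/23328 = 0.12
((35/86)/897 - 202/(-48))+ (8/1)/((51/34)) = 2944393/308568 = 9.54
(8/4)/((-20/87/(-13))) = 1131/10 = 113.10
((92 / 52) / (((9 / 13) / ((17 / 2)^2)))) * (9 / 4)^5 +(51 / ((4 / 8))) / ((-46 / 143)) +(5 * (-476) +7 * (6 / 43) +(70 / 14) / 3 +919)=107817071953 / 12152832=8871.77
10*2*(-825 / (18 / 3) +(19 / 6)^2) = -22945 / 9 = -2549.44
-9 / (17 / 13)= -117 / 17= -6.88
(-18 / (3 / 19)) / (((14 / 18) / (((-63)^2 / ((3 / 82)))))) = -15900948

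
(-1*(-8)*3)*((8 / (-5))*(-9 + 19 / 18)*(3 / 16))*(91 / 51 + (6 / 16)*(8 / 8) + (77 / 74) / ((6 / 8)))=2552121 / 12580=202.87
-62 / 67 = -0.93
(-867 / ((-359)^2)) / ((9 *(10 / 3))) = -289 / 1288810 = -0.00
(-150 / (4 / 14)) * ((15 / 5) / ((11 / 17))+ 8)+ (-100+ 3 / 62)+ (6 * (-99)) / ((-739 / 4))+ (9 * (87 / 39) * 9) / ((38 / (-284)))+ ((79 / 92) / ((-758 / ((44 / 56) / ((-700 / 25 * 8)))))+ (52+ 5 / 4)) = -8028.01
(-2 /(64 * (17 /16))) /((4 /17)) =-1 /8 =-0.12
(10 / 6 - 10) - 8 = -49 / 3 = -16.33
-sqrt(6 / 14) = -sqrt(21) / 7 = -0.65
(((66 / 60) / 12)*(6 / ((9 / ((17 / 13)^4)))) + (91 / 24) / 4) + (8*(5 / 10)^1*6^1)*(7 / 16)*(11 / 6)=838046533 / 41127840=20.38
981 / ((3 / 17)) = 5559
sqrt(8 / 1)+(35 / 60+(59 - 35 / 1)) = 2*sqrt(2)+295 / 12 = 27.41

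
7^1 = 7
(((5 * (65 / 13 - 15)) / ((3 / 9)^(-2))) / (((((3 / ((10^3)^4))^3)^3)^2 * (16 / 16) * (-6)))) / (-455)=-5000000000000000000000000000000000000000000000000000000000000000000000000000000000000000000000000000000000000000000000000000000000000000000000000000000000000000000000000000000000000000000000000000000000000000000000000 / 951892141473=-5252695953832310097659812000000000000000000000000000000000000000000000000000000000000000000000000000000000000000000000000000000000000000000000000000000000000000000000000000000000000000000000000000000000000.00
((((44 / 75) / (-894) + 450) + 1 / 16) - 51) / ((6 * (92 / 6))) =214056773 / 49348800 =4.34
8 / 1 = 8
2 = 2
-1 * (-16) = 16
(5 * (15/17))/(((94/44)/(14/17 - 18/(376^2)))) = 816320175/480077552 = 1.70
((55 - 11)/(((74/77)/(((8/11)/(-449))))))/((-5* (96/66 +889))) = 13552/813621675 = 0.00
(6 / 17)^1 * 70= 420 / 17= 24.71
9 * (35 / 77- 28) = -2727 / 11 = -247.91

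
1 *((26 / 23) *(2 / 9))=52 / 207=0.25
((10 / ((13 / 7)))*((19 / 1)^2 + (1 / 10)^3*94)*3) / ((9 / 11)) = 13902119 / 1950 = 7129.29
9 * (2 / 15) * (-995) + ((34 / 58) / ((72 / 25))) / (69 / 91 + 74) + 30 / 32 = -33894026537 / 28409328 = -1193.06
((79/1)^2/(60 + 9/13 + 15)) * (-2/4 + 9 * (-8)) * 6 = -11764285/328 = -35866.72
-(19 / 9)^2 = -361 / 81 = -4.46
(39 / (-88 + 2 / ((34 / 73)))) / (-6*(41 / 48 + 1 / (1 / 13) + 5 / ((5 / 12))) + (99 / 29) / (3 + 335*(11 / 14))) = 573272232 / 190852639045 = 0.00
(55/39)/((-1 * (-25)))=11/195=0.06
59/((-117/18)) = -118/13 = -9.08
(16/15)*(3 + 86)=1424/15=94.93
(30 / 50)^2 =9 / 25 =0.36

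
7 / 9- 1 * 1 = -0.22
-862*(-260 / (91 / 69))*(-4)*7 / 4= -1189560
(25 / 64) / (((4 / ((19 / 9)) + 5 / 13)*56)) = 6175 / 2017792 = 0.00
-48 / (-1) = 48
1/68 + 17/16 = 1.08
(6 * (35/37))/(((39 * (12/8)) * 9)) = 140/12987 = 0.01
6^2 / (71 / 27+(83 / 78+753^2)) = 25272 / 398042911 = 0.00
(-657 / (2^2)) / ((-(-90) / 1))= -73 / 40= -1.82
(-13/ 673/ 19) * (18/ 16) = -117/ 102296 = -0.00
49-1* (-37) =86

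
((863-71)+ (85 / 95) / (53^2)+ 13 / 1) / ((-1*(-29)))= 42963672 / 1547759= 27.76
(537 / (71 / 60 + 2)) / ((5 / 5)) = 32220 / 191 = 168.69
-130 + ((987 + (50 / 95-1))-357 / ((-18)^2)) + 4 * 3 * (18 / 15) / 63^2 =430057919 / 502740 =855.43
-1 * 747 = -747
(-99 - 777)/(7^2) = -876/49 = -17.88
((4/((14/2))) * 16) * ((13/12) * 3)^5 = 371293/112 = 3315.12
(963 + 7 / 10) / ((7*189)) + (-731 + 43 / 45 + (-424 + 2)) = -15231911 / 13230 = -1151.32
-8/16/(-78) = 0.01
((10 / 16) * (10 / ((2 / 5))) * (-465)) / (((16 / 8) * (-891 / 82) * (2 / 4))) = 668.67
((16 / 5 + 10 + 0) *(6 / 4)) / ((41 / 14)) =1386 / 205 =6.76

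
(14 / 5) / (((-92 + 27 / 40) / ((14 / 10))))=-784 / 18265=-0.04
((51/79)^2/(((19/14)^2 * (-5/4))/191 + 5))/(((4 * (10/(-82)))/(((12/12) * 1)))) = -3992212476/23307482575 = -0.17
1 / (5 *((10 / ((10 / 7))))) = 1 / 35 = 0.03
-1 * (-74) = 74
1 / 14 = 0.07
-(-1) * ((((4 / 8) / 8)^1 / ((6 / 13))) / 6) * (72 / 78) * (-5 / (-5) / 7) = 1 / 336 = 0.00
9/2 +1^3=11/2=5.50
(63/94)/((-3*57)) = -7/1786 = -0.00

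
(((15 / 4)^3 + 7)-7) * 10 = 16875 / 32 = 527.34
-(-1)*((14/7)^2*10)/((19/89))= 3560/19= 187.37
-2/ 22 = -1/ 11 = -0.09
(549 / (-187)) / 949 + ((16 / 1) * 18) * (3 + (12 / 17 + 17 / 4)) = 23918787 / 10439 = 2291.29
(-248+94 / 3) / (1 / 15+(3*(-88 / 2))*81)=3250 / 160379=0.02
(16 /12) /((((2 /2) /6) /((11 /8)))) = 11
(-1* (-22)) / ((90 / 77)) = 847 / 45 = 18.82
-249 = -249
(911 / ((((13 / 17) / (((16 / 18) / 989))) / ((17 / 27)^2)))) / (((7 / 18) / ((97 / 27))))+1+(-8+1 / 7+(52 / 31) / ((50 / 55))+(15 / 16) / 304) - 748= -1000430351298955567 / 1335531822992640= -749.09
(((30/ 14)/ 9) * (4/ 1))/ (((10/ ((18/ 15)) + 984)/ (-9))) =-180/ 20839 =-0.01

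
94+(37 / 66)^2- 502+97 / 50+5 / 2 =-43913459 / 108900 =-403.25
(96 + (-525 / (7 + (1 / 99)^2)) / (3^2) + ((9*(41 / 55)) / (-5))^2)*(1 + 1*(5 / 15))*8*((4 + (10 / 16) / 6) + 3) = 4796724144551 / 707520000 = 6779.63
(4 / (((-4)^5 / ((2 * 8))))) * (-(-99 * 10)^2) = 245025 / 4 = 61256.25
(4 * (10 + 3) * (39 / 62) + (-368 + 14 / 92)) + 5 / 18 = -2148799 / 6417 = -334.86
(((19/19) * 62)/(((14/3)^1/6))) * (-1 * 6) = -3348/7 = -478.29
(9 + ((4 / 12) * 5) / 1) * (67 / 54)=1072 / 81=13.23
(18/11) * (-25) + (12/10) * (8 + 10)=-1062/55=-19.31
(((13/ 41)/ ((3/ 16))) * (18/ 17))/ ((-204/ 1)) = -104/ 11849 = -0.01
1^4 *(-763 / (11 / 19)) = -14497 / 11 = -1317.91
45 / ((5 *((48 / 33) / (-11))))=-1089 / 16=-68.06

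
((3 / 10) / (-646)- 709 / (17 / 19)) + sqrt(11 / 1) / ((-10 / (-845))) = -5118983 / 6460 + 169 * sqrt(11) / 2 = -512.16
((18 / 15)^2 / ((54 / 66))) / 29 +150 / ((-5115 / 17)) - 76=-18897346 / 247225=-76.44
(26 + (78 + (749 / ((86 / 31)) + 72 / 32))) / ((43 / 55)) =3559215 / 7396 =481.24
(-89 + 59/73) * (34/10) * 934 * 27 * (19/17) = -3084716196/365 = -8451277.25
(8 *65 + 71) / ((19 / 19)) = 591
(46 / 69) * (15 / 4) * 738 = 1845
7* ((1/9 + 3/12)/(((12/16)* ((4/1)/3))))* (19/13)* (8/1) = 266/9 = 29.56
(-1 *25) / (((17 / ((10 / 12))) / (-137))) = 17125 / 102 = 167.89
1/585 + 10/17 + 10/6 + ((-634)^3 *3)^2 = 5812766052695441708522/9945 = 584491307460577346.26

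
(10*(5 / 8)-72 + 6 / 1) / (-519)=239 / 2076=0.12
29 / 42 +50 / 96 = 407 / 336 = 1.21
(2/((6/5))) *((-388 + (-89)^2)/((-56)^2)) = 4.00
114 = 114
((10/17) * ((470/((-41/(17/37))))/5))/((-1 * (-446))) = -470/338291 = -0.00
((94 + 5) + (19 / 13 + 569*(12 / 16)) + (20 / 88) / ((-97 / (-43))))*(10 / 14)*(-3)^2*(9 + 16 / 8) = 1316582775 / 35308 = 37288.51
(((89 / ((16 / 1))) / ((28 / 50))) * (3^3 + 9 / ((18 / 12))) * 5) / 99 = 16.56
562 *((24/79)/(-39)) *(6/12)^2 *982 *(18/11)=-19867824/11297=-1758.68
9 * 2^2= 36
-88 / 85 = -1.04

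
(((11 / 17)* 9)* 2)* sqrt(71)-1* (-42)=42 + 198* sqrt(71) / 17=140.14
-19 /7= -2.71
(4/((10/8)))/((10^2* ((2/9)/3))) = 54/125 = 0.43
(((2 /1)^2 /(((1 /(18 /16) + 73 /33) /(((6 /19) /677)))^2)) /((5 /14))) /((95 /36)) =711317376 /7407214135203475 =0.00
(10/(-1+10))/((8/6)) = 5/6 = 0.83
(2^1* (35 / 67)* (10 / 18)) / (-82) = -175 / 24723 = -0.01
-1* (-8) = 8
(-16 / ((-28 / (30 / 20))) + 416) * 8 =23344 / 7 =3334.86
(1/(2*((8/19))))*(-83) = -1577/16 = -98.56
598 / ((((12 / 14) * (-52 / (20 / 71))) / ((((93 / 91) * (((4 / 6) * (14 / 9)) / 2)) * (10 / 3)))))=-499100 / 74763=-6.68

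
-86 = -86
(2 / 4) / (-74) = -1 / 148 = -0.01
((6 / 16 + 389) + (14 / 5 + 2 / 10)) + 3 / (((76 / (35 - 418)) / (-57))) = 10033 / 8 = 1254.12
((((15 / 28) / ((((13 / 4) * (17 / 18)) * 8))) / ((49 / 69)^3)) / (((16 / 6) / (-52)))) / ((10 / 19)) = -505575351 / 224003696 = -2.26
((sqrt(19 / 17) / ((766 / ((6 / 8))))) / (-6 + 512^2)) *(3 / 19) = 9 *sqrt(323) / 259430638736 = 0.00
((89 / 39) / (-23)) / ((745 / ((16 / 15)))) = -1424 / 10023975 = -0.00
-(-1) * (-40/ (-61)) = 0.66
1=1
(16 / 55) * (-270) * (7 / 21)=-26.18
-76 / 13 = -5.85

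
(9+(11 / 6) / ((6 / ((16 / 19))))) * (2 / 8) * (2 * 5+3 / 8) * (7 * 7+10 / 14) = 1193.70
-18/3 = -6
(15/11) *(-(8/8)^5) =-15/11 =-1.36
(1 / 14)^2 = 1 / 196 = 0.01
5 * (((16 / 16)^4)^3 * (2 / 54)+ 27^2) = 98420 / 27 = 3645.19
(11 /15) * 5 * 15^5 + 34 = 2784409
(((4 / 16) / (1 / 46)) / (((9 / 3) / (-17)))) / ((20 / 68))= -6647 / 30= -221.57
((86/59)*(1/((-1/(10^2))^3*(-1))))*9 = 774000000/59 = 13118644.07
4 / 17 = 0.24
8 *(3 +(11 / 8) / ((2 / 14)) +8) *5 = 825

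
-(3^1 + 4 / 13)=-43 / 13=-3.31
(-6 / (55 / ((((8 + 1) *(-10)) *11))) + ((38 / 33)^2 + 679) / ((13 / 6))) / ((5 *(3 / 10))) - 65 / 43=170340367 / 608751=279.82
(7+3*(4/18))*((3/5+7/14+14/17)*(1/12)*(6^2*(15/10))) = 22563/340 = 66.36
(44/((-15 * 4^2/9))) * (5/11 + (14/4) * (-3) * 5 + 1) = 3369/40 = 84.22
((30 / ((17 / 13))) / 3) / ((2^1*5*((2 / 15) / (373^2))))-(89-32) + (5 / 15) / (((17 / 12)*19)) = 515436131 / 646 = 797888.75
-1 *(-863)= 863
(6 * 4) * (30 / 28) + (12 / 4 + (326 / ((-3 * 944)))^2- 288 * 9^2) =-327014422337 / 14035392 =-23299.27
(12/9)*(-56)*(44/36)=-2464/27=-91.26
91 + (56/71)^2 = 461867/5041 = 91.62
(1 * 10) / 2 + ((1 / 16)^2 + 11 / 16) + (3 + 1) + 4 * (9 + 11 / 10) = 64117 / 1280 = 50.09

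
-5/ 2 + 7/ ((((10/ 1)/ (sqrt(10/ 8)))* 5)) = -5/ 2 + 7* sqrt(5)/ 100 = -2.34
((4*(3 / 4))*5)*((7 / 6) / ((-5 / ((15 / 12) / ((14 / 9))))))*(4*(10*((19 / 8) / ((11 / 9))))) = -38475 / 176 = -218.61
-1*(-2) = 2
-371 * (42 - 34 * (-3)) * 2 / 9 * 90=-1068480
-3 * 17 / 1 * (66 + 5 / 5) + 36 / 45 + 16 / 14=-3415.06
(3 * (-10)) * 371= -11130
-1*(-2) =2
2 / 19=0.11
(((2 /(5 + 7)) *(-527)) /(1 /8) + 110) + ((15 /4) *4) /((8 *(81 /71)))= -127661 /216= -591.02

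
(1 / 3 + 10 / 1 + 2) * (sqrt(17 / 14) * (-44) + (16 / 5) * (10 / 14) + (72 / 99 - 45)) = -814 * sqrt(238) / 21 - 119621 / 231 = -1115.83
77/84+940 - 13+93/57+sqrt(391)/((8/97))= 97 * sqrt(391)/8+211937/228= 1169.30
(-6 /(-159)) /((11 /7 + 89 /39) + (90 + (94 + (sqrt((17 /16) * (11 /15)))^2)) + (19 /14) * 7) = 43680 /229342501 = 0.00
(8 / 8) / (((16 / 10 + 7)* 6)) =5 / 258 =0.02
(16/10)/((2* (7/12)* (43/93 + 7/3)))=1116/2275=0.49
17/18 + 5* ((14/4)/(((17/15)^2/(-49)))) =-1733981/2601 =-666.66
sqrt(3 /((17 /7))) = sqrt(357) /17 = 1.11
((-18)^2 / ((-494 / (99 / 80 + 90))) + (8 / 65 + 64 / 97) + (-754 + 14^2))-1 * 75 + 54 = -638.06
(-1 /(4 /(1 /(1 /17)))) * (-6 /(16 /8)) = 51 /4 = 12.75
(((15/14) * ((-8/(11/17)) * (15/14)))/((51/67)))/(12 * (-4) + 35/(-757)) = 7607850/19603969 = 0.39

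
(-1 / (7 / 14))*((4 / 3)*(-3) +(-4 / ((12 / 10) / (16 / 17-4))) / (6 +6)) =964 / 153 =6.30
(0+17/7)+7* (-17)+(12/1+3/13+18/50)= -236556/2275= -103.98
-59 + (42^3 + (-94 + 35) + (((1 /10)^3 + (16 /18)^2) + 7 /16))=11983339037 /162000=73971.23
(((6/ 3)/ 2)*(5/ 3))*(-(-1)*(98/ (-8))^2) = 12005/ 48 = 250.10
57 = 57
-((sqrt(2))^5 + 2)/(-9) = 2/9 + 4 * sqrt(2)/9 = 0.85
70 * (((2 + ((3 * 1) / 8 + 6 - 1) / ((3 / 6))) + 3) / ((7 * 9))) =35 / 2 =17.50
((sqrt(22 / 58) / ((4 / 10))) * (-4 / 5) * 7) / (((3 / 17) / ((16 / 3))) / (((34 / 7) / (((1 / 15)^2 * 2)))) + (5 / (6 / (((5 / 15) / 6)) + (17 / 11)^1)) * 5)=-390034400 * sqrt(319) / 184430923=-37.77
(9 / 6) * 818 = 1227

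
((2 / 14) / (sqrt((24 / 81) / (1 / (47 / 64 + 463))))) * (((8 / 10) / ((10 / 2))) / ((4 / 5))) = 6 * sqrt(19786) / 346255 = 0.00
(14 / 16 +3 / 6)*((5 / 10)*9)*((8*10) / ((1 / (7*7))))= 24255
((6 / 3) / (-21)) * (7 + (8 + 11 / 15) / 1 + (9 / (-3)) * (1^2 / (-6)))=-487 / 315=-1.55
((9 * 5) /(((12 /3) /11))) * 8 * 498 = 493020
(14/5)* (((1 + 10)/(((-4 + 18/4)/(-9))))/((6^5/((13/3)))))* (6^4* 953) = -1907906/5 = -381581.20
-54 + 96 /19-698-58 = -15294 /19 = -804.95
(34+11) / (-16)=-45 / 16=-2.81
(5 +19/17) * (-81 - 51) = -13728/17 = -807.53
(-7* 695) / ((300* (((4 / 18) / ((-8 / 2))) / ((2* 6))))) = 17514 / 5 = 3502.80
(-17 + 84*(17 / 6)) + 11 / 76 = 16807 / 76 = 221.14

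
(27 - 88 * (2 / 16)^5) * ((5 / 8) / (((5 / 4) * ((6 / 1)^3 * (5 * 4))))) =110581 / 35389440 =0.00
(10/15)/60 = 1/90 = 0.01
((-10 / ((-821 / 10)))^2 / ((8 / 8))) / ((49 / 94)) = 940000 / 33028009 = 0.03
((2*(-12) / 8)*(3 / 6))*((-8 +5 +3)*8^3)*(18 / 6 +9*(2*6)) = 0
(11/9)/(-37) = -11/333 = -0.03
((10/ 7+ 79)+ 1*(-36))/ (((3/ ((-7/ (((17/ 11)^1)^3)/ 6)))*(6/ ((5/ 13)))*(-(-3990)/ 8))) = -413941/ 688060737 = -0.00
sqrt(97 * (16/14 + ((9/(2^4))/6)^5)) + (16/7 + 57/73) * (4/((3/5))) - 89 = -105097/1533 + sqrt(364537659206)/57344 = -58.03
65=65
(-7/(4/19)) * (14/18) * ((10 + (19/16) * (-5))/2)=-60515/1152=-52.53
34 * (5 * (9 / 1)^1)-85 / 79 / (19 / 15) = 2295255 / 1501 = 1529.15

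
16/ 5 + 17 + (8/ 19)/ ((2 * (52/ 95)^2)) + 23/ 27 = 1985317/ 91260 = 21.75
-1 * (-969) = 969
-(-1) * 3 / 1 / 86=3 / 86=0.03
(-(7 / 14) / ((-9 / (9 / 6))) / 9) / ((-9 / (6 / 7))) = -1 / 1134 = -0.00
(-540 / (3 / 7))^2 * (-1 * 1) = -1587600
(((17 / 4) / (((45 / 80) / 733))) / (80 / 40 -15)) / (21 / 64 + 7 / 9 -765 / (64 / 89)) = 99688 / 248677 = 0.40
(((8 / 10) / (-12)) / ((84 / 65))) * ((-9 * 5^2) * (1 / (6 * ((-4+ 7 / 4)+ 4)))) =325 / 294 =1.11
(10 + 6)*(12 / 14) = 96 / 7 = 13.71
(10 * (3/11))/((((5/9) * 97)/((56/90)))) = 168/5335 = 0.03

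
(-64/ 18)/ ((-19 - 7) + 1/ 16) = 512/ 3735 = 0.14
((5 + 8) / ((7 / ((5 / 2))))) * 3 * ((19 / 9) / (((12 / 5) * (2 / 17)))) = 104975 / 1008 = 104.14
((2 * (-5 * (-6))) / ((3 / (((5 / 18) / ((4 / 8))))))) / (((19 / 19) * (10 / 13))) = 130 / 9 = 14.44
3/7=0.43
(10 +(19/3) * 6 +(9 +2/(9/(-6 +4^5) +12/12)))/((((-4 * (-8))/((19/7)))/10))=5754625/115024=50.03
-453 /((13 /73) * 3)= -11023 /13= -847.92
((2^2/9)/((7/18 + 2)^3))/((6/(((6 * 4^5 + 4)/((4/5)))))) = 3319920/79507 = 41.76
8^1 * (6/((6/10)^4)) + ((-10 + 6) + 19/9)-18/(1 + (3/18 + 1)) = 126421/351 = 360.17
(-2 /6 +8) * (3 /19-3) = -414 /19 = -21.79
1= 1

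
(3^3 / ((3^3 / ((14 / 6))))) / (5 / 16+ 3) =112 / 159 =0.70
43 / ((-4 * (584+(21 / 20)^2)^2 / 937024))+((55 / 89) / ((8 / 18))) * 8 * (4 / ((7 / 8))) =731200571654080 / 34124943171263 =21.43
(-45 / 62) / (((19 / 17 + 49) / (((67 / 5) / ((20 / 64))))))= -6834 / 11005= -0.62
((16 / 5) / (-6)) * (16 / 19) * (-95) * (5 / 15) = 128 / 9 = 14.22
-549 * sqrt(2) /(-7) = 549 * sqrt(2) /7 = 110.91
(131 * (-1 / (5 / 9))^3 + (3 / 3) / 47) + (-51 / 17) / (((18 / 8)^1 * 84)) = -282770539 / 370125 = -763.99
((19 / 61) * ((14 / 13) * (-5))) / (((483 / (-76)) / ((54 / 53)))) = 259920 / 966667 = 0.27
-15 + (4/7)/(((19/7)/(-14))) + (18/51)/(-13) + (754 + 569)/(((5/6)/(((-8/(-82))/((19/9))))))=47682353/860795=55.39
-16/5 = -3.20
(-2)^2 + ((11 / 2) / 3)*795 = 1461.50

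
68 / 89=0.76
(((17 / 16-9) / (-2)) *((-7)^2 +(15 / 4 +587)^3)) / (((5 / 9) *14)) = 15081255530469 / 143360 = 105198490.03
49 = 49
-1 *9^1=-9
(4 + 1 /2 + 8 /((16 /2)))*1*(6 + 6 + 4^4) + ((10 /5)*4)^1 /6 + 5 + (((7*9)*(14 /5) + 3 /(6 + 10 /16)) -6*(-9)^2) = 931093 /795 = 1171.19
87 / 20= 4.35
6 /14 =3 /7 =0.43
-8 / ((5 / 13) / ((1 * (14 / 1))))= -1456 / 5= -291.20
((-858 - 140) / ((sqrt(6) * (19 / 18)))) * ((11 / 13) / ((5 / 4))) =-131736 * sqrt(6) / 1235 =-261.28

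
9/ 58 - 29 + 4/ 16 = -3317/ 116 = -28.59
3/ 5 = 0.60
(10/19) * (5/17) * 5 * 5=1250/323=3.87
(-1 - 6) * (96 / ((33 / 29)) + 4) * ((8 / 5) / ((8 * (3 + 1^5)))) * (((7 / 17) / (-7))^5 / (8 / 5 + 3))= 1701 / 359223821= 0.00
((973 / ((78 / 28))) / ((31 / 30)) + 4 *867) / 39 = 1533824 / 15717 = 97.59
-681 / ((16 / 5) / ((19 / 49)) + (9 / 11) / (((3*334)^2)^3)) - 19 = -98451075816716488026701 / 969778535767935151199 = -101.52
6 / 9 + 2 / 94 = 97 / 141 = 0.69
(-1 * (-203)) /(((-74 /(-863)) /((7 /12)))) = 1226323 /888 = 1380.99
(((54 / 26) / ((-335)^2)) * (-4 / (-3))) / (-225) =-4 / 36473125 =-0.00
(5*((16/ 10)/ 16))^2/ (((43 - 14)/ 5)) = 5/ 116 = 0.04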